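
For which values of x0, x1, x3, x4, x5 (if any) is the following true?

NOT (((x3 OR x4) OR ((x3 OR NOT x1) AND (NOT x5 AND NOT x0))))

x0=T, x1=T, x3=F, x4=F, x5=F

  NOT (((x3 OR x4) OR ((x3 OR NOT x1) AND (NOT x5 AND NOT x0)))) = True
    (x3 OR x4) OR ((x3 OR NOT x1) AND (NOT x5 AND NOT x0)) = False
      x3 OR x4 = False
      (x3 OR NOT x1) AND (NOT x5 AND NOT x0) = False
        x3 OR NOT x1 = False
          NOT x1 = False
        NOT x5 AND NOT x0 = False
          NOT x5 = True
          NOT x0 = False
The formula evaluates to True.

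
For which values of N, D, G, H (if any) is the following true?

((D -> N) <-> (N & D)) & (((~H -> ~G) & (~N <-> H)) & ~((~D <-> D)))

N = False, D = True, G = False, H = True

  (D -> N) <-> (N & D) = True
    D -> N = False
    N & D = False
  ((~H -> ~G) & (~N <-> H)) & ~((~D <-> D)) = True
    (~H -> ~G) & (~N <-> H) = True
      ~H -> ~G = True
        ~H = False
        ~G = True
      ~N <-> H = True
        ~N = True
    ~((~D <-> D)) = True
      ~D <-> D = False
        ~D = False
Both conjuncts True, so the formula holds.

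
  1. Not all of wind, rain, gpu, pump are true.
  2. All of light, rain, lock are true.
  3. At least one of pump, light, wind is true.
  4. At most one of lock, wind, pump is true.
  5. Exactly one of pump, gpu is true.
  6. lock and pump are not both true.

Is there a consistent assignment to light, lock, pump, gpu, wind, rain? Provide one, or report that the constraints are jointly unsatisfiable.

light = True, lock = True, pump = False, gpu = True, wind = False, rain = True

  (1) {wind, rain, gpu, pump}: 2/4 true — not all ✓
  (2) {light, rain, lock}: all 3 true ✓
  (3) {pump, light, wind}: 1 true — at least one ✓
  (4) {lock, wind, pump}: 1 true — at most one ✓
  (5) {pump, gpu}: 1 true — exactly one ✓
  (6) lock=T, pump=F — not both ✓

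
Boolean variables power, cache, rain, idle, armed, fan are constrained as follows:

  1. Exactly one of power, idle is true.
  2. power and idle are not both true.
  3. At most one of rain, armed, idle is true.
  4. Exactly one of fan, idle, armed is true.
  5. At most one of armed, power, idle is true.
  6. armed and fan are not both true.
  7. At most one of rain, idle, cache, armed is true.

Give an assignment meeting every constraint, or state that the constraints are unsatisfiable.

power = False; cache = False; rain = False; idle = True; armed = False; fan = False

  (1) {power, idle}: 1 true — exactly one ✓
  (2) power=F, idle=T — not both ✓
  (3) {rain, armed, idle}: 1 true — at most one ✓
  (4) {fan, idle, armed}: 1 true — exactly one ✓
  (5) {armed, power, idle}: 1 true — at most one ✓
  (6) armed=F, fan=F — not both ✓
  (7) {rain, idle, cache, armed}: 1 true — at most one ✓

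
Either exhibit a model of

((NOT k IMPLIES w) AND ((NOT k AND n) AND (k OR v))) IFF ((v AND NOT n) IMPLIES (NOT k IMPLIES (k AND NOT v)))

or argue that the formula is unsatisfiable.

k=F; v=T; n=F; w=T

  ((NOT k IMPLIES w) AND ((NOT k AND n) AND (k OR v))) IFF ((v AND NOT n) IMPLIES (NOT k IMPLIES (k AND NOT v))) = True
    (NOT k IMPLIES w) AND ((NOT k AND n) AND (k OR v)) = False
      NOT k IMPLIES w = True
        NOT k = True
      (NOT k AND n) AND (k OR v) = False
        NOT k AND n = False
          NOT k = True
        k OR v = True
    (v AND NOT n) IMPLIES (NOT k IMPLIES (k AND NOT v)) = False
      v AND NOT n = True
        NOT n = True
      NOT k IMPLIES (k AND NOT v) = False
        NOT k = True
        k AND NOT v = False
          NOT v = False
The formula evaluates to True.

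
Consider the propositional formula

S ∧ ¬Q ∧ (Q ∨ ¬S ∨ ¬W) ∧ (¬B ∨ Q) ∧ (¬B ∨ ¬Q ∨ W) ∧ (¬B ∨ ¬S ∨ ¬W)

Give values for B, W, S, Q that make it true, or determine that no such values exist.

Unit clause (S) forces S = True.
Unit clause (¬Q) forces Q = False.
In (Q ∨ ¬S ∨ ¬W) only ¬W is left, so W = False.
In (¬B ∨ Q) only ¬B is left, so B = False.
All clauses satisfied.

B: False; W: False; S: True; Q: False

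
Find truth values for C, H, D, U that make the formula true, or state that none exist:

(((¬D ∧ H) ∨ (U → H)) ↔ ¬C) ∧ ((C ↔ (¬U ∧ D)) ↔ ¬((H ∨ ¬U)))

C = False, H = False, D = True, U = False

  ((¬D ∧ H) ∨ (U → H)) ↔ ¬C = True
    (¬D ∧ H) ∨ (U → H) = True
      ¬D ∧ H = False
        ¬D = False
      U → H = True
    ¬C = True
  (C ↔ (¬U ∧ D)) ↔ ¬((H ∨ ¬U)) = True
    C ↔ (¬U ∧ D) = False
      ¬U ∧ D = True
        ¬U = True
    ¬((H ∨ ¬U)) = False
      H ∨ ¬U = True
        ¬U = True
Both conjuncts True, so the formula holds.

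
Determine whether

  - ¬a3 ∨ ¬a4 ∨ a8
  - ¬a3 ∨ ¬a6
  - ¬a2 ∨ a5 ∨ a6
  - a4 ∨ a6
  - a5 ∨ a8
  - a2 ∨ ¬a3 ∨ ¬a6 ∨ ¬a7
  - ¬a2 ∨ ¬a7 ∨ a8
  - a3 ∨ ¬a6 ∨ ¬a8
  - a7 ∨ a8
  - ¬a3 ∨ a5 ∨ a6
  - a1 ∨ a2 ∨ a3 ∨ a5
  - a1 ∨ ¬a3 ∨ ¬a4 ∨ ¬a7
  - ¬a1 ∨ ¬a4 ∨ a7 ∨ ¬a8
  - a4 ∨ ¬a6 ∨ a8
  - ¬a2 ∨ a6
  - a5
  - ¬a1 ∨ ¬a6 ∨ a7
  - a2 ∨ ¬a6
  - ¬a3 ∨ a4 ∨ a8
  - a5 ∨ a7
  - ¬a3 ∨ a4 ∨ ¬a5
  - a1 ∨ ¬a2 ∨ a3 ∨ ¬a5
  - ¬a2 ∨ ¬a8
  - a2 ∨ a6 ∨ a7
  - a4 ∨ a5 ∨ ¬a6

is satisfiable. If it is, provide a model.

Unit clause (a5) forces a5 = True.
Set a1 = False.
Set a2 = False.
  then (a2 ∨ ¬a6) forces a6 = False.
  then (a2 ∨ a6 ∨ a7) forces a7 = True.
  then (a4 ∨ a6) forces a4 = True.
  then (a1 ∨ ¬a3 ∨ ¬a4 ∨ ¬a7) forces a3 = False.
Set a8 = True.
All clauses satisfied.

a1=F; a2=F; a3=F; a4=T; a5=T; a6=F; a7=T; a8=T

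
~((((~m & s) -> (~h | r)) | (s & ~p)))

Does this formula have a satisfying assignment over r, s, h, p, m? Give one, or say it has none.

r=F, s=T, h=T, p=T, m=F

  ~((((~m & s) -> (~h | r)) | (s & ~p))) = True
    ((~m & s) -> (~h | r)) | (s & ~p) = False
      (~m & s) -> (~h | r) = False
        ~m & s = True
          ~m = True
        ~h | r = False
          ~h = False
      s & ~p = False
        ~p = False
The formula evaluates to True.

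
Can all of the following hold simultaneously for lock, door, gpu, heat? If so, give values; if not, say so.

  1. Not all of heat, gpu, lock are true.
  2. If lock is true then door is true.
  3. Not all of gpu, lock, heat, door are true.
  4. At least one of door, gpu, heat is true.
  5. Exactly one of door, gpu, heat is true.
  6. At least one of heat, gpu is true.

lock=F; door=F; gpu=T; heat=F

  (1) {heat, gpu, lock}: 1/3 true — not all ✓
  (2) lock=F ⇒ door: vacuous ✓
  (3) {gpu, lock, heat, door}: 1/4 true — not all ✓
  (4) {door, gpu, heat}: 1 true — at least one ✓
  (5) {door, gpu, heat}: 1 true — exactly one ✓
  (6) {heat, gpu}: 1 true — at least one ✓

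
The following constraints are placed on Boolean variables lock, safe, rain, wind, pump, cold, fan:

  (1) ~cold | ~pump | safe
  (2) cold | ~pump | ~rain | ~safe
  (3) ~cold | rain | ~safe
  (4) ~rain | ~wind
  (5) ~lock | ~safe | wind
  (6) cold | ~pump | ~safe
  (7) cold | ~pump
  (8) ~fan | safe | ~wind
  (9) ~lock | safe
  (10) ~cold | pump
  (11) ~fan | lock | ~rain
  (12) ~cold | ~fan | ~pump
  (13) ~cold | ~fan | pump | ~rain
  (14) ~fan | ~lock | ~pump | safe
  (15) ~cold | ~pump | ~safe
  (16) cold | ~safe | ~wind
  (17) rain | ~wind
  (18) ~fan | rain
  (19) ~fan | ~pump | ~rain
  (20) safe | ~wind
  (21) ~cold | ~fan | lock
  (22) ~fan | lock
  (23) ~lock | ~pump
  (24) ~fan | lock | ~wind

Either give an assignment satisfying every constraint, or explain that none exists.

lock: False; safe: False; rain: False; wind: False; pump: False; cold: False; fan: False

Try lock = True:
  (~lock | safe) forces safe = True.
  (~lock | ~safe | wind) forces wind = True.
  (~rain | ~wind) forces rain = False.
  clause (rain | ~wind) is falsified — backtrack.
So lock = False.
  then (~fan | lock) forces fan = False.
Set safe = False.
  then (safe | ~wind) forces wind = False.
Set rain = False.
Try pump = True:
  (~cold | ~pump | safe) forces cold = False.
  clause (cold | ~pump) is falsified — backtrack.
So pump = False.
  then (~cold | pump) forces cold = False.
All clauses satisfied.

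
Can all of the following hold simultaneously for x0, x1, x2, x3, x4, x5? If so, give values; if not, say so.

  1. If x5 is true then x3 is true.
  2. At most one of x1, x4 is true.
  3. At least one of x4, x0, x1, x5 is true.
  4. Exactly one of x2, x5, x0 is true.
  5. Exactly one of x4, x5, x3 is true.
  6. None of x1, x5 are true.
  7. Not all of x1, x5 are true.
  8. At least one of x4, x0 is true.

x0=T; x1=F; x2=F; x3=T; x4=F; x5=F

  (1) x5=F ⇒ x3: vacuous ✓
  (2) {x1, x4}: 0 true — at most one ✓
  (3) {x4, x0, x1, x5}: 1 true — at least one ✓
  (4) {x2, x5, x0}: 1 true — exactly one ✓
  (5) {x4, x5, x3}: 1 true — exactly one ✓
  (6) {x1, x5}: 0 true — none ✓
  (7) {x1, x5}: 0/2 true — not all ✓
  (8) {x4, x0}: 1 true — at least one ✓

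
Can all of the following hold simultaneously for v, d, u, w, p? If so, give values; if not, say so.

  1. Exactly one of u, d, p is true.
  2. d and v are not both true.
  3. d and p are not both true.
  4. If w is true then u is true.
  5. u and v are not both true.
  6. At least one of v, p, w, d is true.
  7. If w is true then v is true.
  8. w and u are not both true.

v=T, d=F, u=F, w=F, p=T

  (1) {u, d, p}: 1 true — exactly one ✓
  (2) d=F, v=T — not both ✓
  (3) d=F, p=T — not both ✓
  (4) w=F ⇒ u: vacuous ✓
  (5) u=F, v=T — not both ✓
  (6) {v, p, w, d}: 2 true — at least one ✓
  (7) w=F ⇒ v: vacuous ✓
  (8) w=F, u=F — not both ✓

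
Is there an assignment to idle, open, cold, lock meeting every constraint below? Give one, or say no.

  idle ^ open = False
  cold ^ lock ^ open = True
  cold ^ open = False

idle = False; open = False; cold = False; lock = True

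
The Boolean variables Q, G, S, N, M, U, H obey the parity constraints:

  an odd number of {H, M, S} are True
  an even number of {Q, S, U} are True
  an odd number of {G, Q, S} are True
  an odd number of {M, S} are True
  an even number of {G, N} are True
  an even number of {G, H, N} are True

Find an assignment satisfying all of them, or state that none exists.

Q: True; G: False; S: False; N: False; M: True; U: True; H: False

{H, M, S}: 1 true → odd ✓
{Q, S, U}: 2 true → even ✓
{G, Q, S}: 1 true → odd ✓
{M, S}: 1 true → odd ✓
{G, N}: 0 true → even ✓
{G, H, N}: 0 true → even ✓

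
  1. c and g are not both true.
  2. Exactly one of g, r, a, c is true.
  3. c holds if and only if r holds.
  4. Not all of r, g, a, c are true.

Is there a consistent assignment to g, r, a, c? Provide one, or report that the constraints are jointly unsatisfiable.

g: False, r: False, a: True, c: False

  (1) c=F, g=F — not both ✓
  (2) {g, r, a, c}: 1 true — exactly one ✓
  (3) c=F, r=F — same ✓
  (4) {r, g, a, c}: 1/4 true — not all ✓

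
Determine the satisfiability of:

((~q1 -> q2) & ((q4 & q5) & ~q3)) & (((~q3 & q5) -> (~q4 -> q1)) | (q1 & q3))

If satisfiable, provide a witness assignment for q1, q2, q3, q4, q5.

q1 = True, q2 = True, q3 = False, q4 = True, q5 = True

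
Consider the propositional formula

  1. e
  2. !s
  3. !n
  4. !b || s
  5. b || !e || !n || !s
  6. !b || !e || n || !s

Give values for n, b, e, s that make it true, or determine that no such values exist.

Unit clause (e) forces e = True.
Unit clause (!s) forces s = False.
Unit clause (!n) forces n = False.
In (!b || s) only !b is left, so b = False.
Check each clause:
  (e): e holds.
  (!s): !s holds.
  (!n): !n holds.
  (!b || s): !b holds.
  (b || !e || !n || !s): !n holds.
  (!b || !e || n || !s): !b holds.
All clauses satisfied.

n = False, b = False, e = True, s = False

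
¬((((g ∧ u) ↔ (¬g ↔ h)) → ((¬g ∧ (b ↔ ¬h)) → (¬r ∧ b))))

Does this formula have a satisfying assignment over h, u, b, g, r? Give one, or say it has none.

h: False, u: True, b: True, g: False, r: True

  ¬((((g ∧ u) ↔ (¬g ↔ h)) → ((¬g ∧ (b ↔ ¬h)) → (¬r ∧ b)))) = True
    ((g ∧ u) ↔ (¬g ↔ h)) → ((¬g ∧ (b ↔ ¬h)) → (¬r ∧ b)) = False
      (g ∧ u) ↔ (¬g ↔ h) = True
        g ∧ u = False
        ¬g ↔ h = False
          ¬g = True
      (¬g ∧ (b ↔ ¬h)) → (¬r ∧ b) = False
        ¬g ∧ (b ↔ ¬h) = True
          ¬g = True
          b ↔ ¬h = True
            ¬h = True
        ¬r ∧ b = False
          ¬r = False
The formula evaluates to True.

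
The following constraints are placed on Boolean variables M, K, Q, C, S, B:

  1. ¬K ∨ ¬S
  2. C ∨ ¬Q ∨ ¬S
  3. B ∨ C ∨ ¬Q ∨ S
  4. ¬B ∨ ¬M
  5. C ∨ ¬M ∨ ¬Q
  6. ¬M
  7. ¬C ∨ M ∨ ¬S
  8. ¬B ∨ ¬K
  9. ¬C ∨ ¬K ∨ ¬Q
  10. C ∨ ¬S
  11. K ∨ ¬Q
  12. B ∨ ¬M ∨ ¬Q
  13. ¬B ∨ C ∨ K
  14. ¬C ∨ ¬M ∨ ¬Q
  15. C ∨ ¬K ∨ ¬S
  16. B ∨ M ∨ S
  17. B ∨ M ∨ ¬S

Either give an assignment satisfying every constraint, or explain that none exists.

M: False; K: False; Q: False; C: True; S: False; B: True

Unit clause (¬M) forces M = False.
Try K = True:
  (¬K ∨ ¬S) forces S = False.
  (¬B ∨ ¬K) forces B = False.
  clause (B ∨ M ∨ S) is falsified — backtrack.
So K = False.
  then (K ∨ ¬Q) forces Q = False.
Set C = True.
  then (¬C ∨ M ∨ ¬S) forces S = False.
  then (B ∨ M ∨ S) forces B = True.
All clauses satisfied.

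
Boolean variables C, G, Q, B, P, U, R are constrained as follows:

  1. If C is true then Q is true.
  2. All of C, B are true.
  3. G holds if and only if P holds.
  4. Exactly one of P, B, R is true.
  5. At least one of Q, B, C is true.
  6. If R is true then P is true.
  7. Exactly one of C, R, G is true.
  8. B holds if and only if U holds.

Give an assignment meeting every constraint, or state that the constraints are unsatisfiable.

C=T, G=F, Q=T, B=T, P=F, U=T, R=F

  (1) C=T ⇒ Q: T ✓
  (2) {C, B}: all 2 true ✓
  (3) G=F, P=F — same ✓
  (4) {P, B, R}: 1 true — exactly one ✓
  (5) {Q, B, C}: 3 true — at least one ✓
  (6) R=F ⇒ P: vacuous ✓
  (7) {C, R, G}: 1 true — exactly one ✓
  (8) B=T, U=T — same ✓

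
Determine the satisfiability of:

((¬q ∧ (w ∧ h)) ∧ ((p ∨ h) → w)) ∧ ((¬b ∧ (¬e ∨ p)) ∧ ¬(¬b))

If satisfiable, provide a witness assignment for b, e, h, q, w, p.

Case b = True: the conjunct ¬b is False.
Case b = False: the conjunct ¬(¬b) becomes ¬(¬False) = False.
Both cases fail — unsatisfiable.

UNSATISFIABLE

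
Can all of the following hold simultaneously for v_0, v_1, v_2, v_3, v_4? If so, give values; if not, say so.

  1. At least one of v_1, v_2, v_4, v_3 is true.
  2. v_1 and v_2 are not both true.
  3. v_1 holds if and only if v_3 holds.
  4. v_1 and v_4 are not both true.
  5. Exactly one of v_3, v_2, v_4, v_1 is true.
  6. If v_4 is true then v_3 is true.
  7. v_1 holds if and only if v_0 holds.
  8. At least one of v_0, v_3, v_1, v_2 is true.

v_0 = False, v_1 = False, v_2 = True, v_3 = False, v_4 = False

  (1) {v_1, v_2, v_4, v_3}: 1 true — at least one ✓
  (2) v_1=F, v_2=T — not both ✓
  (3) v_1=F, v_3=F — same ✓
  (4) v_1=F, v_4=F — not both ✓
  (5) {v_3, v_2, v_4, v_1}: 1 true — exactly one ✓
  (6) v_4=F ⇒ v_3: vacuous ✓
  (7) v_1=F, v_0=F — same ✓
  (8) {v_0, v_3, v_1, v_2}: 1 true — at least one ✓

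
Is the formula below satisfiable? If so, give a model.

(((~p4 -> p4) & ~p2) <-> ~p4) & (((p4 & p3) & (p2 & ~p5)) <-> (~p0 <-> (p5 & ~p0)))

p0: True, p2: True, p3: True, p4: True, p5: False

  ((~p4 -> p4) & ~p2) <-> ~p4 = True
    (~p4 -> p4) & ~p2 = False
      ~p4 -> p4 = True
        ~p4 = False
      ~p2 = False
    ~p4 = False
  ((p4 & p3) & (p2 & ~p5)) <-> (~p0 <-> (p5 & ~p0)) = True
    (p4 & p3) & (p2 & ~p5) = True
      p4 & p3 = True
      p2 & ~p5 = True
        ~p5 = True
    ~p0 <-> (p5 & ~p0) = True
      ~p0 = False
      p5 & ~p0 = False
        ~p0 = False
Both conjuncts True, so the formula holds.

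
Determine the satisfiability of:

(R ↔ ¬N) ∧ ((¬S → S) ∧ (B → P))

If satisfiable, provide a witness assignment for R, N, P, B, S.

R = True, N = False, P = True, B = True, S = True

  R ↔ ¬N = True
    ¬N = True
  (¬S → S) ∧ (B → P) = True
    ¬S → S = True
      ¬S = False
    B → P = True
Both conjuncts True, so the formula holds.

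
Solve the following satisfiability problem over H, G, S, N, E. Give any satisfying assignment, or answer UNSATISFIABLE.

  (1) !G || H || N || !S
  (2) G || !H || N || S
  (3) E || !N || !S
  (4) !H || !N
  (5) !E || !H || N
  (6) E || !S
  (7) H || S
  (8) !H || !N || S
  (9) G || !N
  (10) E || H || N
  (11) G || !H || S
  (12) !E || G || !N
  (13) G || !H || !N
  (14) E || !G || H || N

H: False, G: True, S: True, N: True, E: True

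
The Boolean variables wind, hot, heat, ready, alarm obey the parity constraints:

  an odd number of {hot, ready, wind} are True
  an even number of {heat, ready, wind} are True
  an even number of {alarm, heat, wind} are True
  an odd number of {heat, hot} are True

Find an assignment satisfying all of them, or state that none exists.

wind: False, hot: True, heat: False, ready: False, alarm: False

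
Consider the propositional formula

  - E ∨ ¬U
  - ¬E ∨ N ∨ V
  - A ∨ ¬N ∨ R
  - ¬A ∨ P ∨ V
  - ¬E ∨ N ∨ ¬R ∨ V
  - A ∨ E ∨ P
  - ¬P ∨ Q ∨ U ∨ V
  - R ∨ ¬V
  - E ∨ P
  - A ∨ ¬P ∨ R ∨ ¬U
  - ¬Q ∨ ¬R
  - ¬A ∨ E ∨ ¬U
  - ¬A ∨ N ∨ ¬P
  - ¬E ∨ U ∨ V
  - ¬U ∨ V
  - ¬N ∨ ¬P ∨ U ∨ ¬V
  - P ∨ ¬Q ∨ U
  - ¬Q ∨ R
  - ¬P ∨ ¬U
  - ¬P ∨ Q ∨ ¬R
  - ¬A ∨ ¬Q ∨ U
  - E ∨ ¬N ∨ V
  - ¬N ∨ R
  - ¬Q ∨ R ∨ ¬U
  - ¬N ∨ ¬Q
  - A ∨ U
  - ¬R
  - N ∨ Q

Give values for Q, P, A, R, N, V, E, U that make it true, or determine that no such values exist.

Unsatisfiable

Case R = True:
  Clause (¬R) is falsified — contradiction.
Case R = False:
  (R ∨ ¬V) forces V = False.
  (¬U ∨ V) forces U = False.
  (¬E ∨ U ∨ V) forces E = False.
  (E ∨ P) forces P = True.
  (¬P ∨ Q ∨ U ∨ V) forces Q = True.
  Clause (¬Q ∨ R) is falsified — contradiction.
Both cases fail, so the formula is unsatisfiable.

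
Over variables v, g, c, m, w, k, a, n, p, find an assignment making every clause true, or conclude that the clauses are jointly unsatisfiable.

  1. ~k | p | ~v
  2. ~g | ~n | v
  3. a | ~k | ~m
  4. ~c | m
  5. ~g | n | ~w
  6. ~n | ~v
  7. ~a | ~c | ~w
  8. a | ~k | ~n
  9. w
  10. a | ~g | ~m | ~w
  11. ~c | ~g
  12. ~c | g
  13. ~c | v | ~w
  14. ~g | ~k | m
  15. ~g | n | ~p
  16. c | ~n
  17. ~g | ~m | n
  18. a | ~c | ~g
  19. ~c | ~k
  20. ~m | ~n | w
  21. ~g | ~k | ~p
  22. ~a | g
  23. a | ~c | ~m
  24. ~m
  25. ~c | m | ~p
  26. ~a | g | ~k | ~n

Unit clause (w) forces w = True.
Unit clause (~m) forces m = False.
In (~c | m) only ~c is left, so c = False.
In (c | ~n) only ~n is left, so n = False.
In (~g | n | ~w) only ~g is left, so g = False.
In (~a | g) only ~a is left, so a = False.
Set v = False.
Set k = True.
Set p = True.
All clauses satisfied.

v = False, g = False, c = False, m = False, w = True, k = True, a = False, n = False, p = True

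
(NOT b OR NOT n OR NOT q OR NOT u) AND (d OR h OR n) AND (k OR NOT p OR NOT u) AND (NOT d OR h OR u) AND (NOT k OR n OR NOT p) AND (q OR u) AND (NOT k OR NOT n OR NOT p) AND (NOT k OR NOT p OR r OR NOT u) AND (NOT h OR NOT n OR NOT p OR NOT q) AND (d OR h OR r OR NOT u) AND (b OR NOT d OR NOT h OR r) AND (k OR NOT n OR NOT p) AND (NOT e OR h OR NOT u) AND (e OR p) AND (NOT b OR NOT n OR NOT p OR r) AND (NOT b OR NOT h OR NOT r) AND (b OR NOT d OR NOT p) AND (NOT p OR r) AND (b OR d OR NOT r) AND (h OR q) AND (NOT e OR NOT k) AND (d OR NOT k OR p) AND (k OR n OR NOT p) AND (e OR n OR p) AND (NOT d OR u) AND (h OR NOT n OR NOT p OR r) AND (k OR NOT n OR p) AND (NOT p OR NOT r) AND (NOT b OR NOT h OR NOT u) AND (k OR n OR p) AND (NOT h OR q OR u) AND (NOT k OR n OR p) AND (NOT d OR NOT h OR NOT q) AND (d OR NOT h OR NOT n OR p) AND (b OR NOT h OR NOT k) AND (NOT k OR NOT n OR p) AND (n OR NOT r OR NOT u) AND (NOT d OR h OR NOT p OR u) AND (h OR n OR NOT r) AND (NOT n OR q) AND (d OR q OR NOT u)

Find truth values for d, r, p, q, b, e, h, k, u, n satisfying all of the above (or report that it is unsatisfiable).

Case p = True:
  (NOT p OR r) forces r = True.
  Clause (NOT p OR NOT r) is falsified — contradiction.
Case p = False:
  (e OR p) forces e = True.
  (NOT e OR NOT k) forces k = False.
  (k OR NOT n OR p) forces n = False.
  Clause (k OR n OR p) is falsified — contradiction.
Both cases fail, so the formula is unsatisfiable.

Unsatisfiable — no assignment works.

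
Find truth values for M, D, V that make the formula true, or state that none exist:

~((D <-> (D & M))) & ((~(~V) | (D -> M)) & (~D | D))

M: False; D: True; V: True

  ~((D <-> (D & M))) = True
    D <-> (D & M) = False
      D & M = False
  (~(~V) | (D -> M)) & (~D | D) = True
    ~(~V) | (D -> M) = True
      ~(~V) = True
        ~V = False
      D -> M = False
    ~D | D = True
      ~D = False
Both conjuncts True, so the formula holds.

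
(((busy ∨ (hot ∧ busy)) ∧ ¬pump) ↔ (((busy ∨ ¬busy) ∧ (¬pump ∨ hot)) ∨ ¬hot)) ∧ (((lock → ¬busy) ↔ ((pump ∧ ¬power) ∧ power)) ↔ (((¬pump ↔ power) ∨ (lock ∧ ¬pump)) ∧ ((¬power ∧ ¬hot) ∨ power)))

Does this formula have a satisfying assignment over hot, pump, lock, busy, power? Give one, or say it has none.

hot=F, pump=F, lock=F, busy=T, power=F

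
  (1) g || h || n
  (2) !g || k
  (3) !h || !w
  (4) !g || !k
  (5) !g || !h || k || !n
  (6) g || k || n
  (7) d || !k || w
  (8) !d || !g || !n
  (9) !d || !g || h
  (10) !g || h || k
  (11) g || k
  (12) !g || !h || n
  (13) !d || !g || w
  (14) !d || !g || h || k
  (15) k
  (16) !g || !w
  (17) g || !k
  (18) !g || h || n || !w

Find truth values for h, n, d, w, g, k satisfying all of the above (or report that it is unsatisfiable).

Case k = True:
  (!g || !k) forces g = False.
  Clause (g || !k) is falsified — contradiction.
Case k = False:
  Clause (k) is falsified — contradiction.
Both cases fail, so the formula is unsatisfiable.

The formula is unsatisfiable.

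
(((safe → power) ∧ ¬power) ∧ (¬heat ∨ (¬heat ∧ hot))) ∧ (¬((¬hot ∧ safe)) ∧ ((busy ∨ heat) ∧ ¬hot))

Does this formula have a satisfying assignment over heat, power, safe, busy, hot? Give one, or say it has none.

heat = False; power = False; safe = False; busy = True; hot = False

  ((safe → power) ∧ ¬power) ∧ (¬heat ∨ (¬heat ∧ hot)) = True
    (safe → power) ∧ ¬power = True
      safe → power = True
      ¬power = True
    ¬heat ∨ (¬heat ∧ hot) = True
      ¬heat = True
      ¬heat ∧ hot = False
        ¬heat = True
  ¬((¬hot ∧ safe)) ∧ ((busy ∨ heat) ∧ ¬hot) = True
    ¬((¬hot ∧ safe)) = True
      ¬hot ∧ safe = False
        ¬hot = True
    (busy ∨ heat) ∧ ¬hot = True
      busy ∨ heat = True
      ¬hot = True
Both conjuncts True, so the formula holds.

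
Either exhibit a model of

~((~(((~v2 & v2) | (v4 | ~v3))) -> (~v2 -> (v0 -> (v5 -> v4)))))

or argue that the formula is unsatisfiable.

v0=T, v2=F, v3=T, v4=F, v5=T

  ~((~(((~v2 & v2) | (v4 | ~v3))) -> (~v2 -> (v0 -> (v5 -> v4))))) = True
    ~(((~v2 & v2) | (v4 | ~v3))) -> (~v2 -> (v0 -> (v5 -> v4))) = False
      ~(((~v2 & v2) | (v4 | ~v3))) = True
        (~v2 & v2) | (v4 | ~v3) = False
          ~v2 & v2 = False
            ~v2 = True
          v4 | ~v3 = False
            ~v3 = False
      ~v2 -> (v0 -> (v5 -> v4)) = False
        ~v2 = True
        v0 -> (v5 -> v4) = False
          v5 -> v4 = False
The formula evaluates to True.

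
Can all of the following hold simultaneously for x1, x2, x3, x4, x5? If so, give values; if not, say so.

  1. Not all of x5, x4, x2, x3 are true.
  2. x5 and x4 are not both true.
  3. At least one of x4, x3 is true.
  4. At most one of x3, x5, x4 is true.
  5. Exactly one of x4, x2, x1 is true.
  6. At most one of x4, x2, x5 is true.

x1 = True; x2 = False; x3 = True; x4 = False; x5 = False

  (1) {x5, x4, x2, x3}: 1/4 true — not all ✓
  (2) x5=F, x4=F — not both ✓
  (3) {x4, x3}: 1 true — at least one ✓
  (4) {x3, x5, x4}: 1 true — at most one ✓
  (5) {x4, x2, x1}: 1 true — exactly one ✓
  (6) {x4, x2, x5}: 0 true — at most one ✓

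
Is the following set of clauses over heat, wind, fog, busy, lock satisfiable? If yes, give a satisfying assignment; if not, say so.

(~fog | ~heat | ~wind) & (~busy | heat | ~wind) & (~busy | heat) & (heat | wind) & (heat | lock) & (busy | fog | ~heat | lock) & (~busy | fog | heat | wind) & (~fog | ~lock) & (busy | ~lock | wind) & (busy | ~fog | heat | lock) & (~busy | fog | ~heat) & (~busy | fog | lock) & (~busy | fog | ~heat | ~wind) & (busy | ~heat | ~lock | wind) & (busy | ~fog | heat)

Set heat = True.
Set wind = False.
Try fog = False:
  (~busy | fog | ~heat) forces busy = False.
  (busy | fog | ~heat | lock) forces lock = True.
  clause (busy | ~lock | wind) is falsified — backtrack.
So fog = True.
  then (~fog | ~lock) forces lock = False.
Set busy = True.
All clauses satisfied.

heat=T, wind=F, fog=T, busy=T, lock=F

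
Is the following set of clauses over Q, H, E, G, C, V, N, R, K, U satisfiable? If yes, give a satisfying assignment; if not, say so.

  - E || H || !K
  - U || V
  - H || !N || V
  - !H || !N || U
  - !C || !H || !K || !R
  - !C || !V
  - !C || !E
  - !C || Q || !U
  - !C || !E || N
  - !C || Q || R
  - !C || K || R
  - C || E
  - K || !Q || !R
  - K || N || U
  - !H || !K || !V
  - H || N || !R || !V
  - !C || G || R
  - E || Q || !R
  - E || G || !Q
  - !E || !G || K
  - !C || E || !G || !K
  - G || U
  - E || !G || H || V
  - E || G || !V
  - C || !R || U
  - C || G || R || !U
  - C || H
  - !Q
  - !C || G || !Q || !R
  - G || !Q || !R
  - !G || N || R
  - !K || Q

Q = False, H = True, E = True, G = False, C = False, V = False, N = False, R = True, K = False, U = True

Unit clause (!Q) forces Q = False.
In (!K || Q) only !K is left, so K = False.
Try H = False:
  (C || H) forces C = True.
  (!C || !V) forces V = False.
  (U || V) forces U = True.
  clause (!C || Q || !U) is falsified — backtrack.
So H = True.
Try E = False:
  (C || E) forces C = True.
  (!C || !V) forces V = False.
  (U || V) forces U = True.
  clause (!C || Q || !U) is falsified — backtrack.
So E = True.
  then (!C || !E) forces C = False.
  then (!E || !G || K) forces G = False.
  then (G || U) forces U = True.
  then (C || G || R || !U) forces R = True.
Set V = False.
Set N = False.
All clauses satisfied.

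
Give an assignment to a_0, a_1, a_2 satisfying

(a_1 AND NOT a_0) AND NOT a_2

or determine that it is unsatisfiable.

a_0: False, a_1: True, a_2: False

  a_1 AND NOT a_0 = True
    NOT a_0 = True
  NOT a_2 = True
Both conjuncts True, so the formula holds.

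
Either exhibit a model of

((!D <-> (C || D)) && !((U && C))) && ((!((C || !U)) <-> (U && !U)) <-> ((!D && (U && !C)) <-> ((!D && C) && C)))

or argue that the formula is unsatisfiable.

Case D = True: the conjunct !D <-> (C || D) becomes !True <-> (C || True) = False.
Case D = False: the formula simplifies to (C && !((U && C))) && ((!((C || !U)) <-> (U && !U)) <-> ((U && !C) <-> (C && C))).
  C = True: simplifies to !U && (U && !U).
    U = True: the conjunct !U is False.
    U = False: the conjunct U is False.
  C = False: the conjunct C is False.
Both cases fail — unsatisfiable.

UNSATISFIABLE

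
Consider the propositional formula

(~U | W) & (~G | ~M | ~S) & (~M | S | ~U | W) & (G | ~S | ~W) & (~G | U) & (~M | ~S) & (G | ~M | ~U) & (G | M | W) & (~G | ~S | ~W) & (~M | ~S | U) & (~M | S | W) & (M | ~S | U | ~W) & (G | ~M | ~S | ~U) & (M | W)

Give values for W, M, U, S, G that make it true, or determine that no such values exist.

Try W = False:
  (~U | W) forces U = False.
  (~G | U) forces G = False.
  (G | M | W) forces M = True.
  (~M | ~S) forces S = False.
  clause (~M | S | W) is falsified — backtrack.
So W = True.
Set M = False.
Set U = True.
Try S = True:
  (G | ~S | ~W) forces G = True.
  clause (~G | ~S | ~W) is falsified — backtrack.
So S = False.
Set G = True.
All clauses satisfied.

W = True, M = False, U = True, S = False, G = True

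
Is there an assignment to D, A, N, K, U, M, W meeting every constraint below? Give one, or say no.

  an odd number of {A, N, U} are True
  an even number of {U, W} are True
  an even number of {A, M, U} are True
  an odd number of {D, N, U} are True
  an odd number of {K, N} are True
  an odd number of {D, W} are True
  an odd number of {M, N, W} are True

D = True, A = True, N = False, K = True, U = False, M = True, W = False

{A, N, U}: 1 true → odd ✓
{U, W}: 0 true → even ✓
{A, M, U}: 2 true → even ✓
{D, N, U}: 1 true → odd ✓
{K, N}: 1 true → odd ✓
{D, W}: 1 true → odd ✓
{M, N, W}: 1 true → odd ✓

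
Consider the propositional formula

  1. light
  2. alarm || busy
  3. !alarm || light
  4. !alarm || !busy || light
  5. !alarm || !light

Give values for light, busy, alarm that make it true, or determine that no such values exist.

light=T, busy=T, alarm=F

Unit clause (light) forces light = True.
In (!alarm || !light) only !alarm is left, so alarm = False.
In (alarm || busy) only busy is left, so busy = True.
All clauses satisfied.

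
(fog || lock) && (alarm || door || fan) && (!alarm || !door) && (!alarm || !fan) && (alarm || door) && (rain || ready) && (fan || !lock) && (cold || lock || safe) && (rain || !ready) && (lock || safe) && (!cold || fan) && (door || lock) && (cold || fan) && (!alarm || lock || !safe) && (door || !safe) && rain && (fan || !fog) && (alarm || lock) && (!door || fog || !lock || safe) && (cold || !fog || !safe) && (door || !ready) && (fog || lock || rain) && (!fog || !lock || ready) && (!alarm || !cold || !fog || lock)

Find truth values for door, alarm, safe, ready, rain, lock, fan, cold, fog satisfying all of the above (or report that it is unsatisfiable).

door = True, alarm = False, safe = True, ready = False, rain = True, lock = True, fan = True, cold = False, fog = False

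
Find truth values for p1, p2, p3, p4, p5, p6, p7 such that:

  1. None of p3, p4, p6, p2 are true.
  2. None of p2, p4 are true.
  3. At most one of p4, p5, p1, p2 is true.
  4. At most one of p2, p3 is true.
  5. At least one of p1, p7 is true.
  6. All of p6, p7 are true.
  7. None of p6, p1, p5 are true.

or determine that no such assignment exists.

Case p6 = True:
  Constraint (1) is violated (p6=T) — contradiction.
Case p6 = False:
  Constraint (6) is violated (p6=F) — contradiction.
Both cases fail — unsatisfiable.

The formula is unsatisfiable.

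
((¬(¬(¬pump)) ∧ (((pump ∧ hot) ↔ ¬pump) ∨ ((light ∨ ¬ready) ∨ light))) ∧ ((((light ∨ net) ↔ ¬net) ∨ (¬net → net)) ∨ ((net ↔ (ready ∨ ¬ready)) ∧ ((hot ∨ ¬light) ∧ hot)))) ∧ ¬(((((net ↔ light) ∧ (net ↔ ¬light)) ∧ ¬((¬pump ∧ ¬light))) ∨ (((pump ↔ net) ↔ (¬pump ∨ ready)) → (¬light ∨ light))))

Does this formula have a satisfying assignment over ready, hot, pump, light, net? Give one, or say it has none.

The conjunct ¬(((((net ↔ light) ∧ (net ↔ ¬light)) ∧ ¬((¬pump ∧ ¬light))) ∨ (((pump ↔ net) ↔ (¬pump ∨ ready)) → (¬light ∨ light)))) is unsatisfiable on its own:
  light = True: this becomes ¬(((net ∧ ¬net) ∨ True)) = False.
  light = False: this becomes ¬((((¬net ∧ net) ∧ ¬(¬pump)) ∨ True)) = False.
So the whole conjunction is unsatisfiable.

Unsatisfiable — no assignment works.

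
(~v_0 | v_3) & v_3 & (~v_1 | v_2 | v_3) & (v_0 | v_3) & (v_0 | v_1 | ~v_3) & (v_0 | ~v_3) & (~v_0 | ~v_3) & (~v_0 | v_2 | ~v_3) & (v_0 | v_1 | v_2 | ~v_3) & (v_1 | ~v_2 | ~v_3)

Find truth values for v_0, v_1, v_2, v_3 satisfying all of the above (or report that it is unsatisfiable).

Case v_3 = True:
  (v_0 | ~v_3) forces v_0 = True.
  Clause (~v_0 | ~v_3) is falsified — contradiction.
Case v_3 = False:
  Clause (v_3) is falsified — contradiction.
Both cases fail, so the formula is unsatisfiable.

The formula is unsatisfiable.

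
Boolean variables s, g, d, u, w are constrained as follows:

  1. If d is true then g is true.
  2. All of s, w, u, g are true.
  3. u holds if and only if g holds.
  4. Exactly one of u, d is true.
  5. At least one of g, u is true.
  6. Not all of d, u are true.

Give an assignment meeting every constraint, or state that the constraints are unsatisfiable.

s: True, g: True, d: False, u: True, w: True

  (1) d=F ⇒ g: vacuous ✓
  (2) {s, w, u, g}: all 4 true ✓
  (3) u=T, g=T — same ✓
  (4) {u, d}: 1 true — exactly one ✓
  (5) {g, u}: 2 true — at least one ✓
  (6) {d, u}: 1/2 true — not all ✓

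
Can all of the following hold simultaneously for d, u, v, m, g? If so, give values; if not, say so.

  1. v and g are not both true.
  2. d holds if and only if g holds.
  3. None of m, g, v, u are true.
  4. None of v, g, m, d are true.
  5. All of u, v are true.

No satisfying assignment exists.

Case u = True:
  Constraint (3) is violated (u=T) — contradiction.
Case u = False:
  Constraint (5) is violated (u=F) — contradiction.
Both cases fail — unsatisfiable.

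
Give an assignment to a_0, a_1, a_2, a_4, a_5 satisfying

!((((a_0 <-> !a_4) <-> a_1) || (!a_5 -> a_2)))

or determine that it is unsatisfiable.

a_0 = True; a_1 = False; a_2 = False; a_4 = False; a_5 = False

  !((((a_0 <-> !a_4) <-> a_1) || (!a_5 -> a_2))) = True
    ((a_0 <-> !a_4) <-> a_1) || (!a_5 -> a_2) = False
      (a_0 <-> !a_4) <-> a_1 = False
        a_0 <-> !a_4 = True
          !a_4 = True
      !a_5 -> a_2 = False
        !a_5 = True
The formula evaluates to True.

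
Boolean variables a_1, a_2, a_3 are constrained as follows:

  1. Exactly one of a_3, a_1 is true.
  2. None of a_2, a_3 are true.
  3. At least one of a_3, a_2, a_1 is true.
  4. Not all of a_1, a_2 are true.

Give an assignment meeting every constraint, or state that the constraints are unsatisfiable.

a_1: True, a_2: False, a_3: False

  (1) {a_3, a_1}: 1 true — exactly one ✓
  (2) {a_2, a_3}: 0 true — none ✓
  (3) {a_3, a_2, a_1}: 1 true — at least one ✓
  (4) {a_1, a_2}: 1/2 true — not all ✓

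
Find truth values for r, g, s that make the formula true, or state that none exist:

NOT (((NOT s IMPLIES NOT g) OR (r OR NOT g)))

r = False; g = True; s = False

  NOT (((NOT s IMPLIES NOT g) OR (r OR NOT g))) = True
    (NOT s IMPLIES NOT g) OR (r OR NOT g) = False
      NOT s IMPLIES NOT g = False
        NOT s = True
        NOT g = False
      r OR NOT g = False
        NOT g = False
The formula evaluates to True.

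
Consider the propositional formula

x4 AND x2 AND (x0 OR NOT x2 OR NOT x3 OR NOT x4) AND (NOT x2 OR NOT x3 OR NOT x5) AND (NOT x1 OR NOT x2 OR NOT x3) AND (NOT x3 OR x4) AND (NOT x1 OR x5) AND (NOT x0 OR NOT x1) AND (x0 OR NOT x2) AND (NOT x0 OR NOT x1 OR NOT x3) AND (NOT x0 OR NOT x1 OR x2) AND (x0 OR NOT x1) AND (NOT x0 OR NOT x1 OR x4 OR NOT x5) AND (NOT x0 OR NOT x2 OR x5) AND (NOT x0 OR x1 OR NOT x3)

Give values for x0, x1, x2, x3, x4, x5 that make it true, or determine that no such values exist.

x0=T, x1=F, x2=T, x3=F, x4=T, x5=T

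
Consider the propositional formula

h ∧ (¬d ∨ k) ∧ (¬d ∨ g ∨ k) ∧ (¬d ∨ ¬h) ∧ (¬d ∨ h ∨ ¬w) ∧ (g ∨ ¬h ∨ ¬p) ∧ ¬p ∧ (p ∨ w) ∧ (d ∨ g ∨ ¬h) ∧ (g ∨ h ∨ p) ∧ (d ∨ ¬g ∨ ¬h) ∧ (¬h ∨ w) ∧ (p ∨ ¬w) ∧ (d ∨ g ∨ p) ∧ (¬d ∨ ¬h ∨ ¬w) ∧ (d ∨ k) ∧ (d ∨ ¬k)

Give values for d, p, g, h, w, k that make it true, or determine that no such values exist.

Case p = True:
  Clause (¬p) is falsified — contradiction.
Case p = False:
  (h) forces h = True.
  (¬d ∨ ¬h) forces d = False.
  (p ∨ w) forces w = True.
  Clause (p ∨ ¬w) is falsified — contradiction.
Both cases fail, so the formula is unsatisfiable.

Unsatisfiable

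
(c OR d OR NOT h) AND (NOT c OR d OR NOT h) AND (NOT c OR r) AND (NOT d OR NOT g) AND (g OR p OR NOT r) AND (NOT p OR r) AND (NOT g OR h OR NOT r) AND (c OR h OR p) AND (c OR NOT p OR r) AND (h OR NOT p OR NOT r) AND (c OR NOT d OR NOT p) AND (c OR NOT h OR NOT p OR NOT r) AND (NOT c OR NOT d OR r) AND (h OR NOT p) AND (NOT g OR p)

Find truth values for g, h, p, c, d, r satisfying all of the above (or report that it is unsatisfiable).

g = False, h = True, p = False, c = False, d = True, r = False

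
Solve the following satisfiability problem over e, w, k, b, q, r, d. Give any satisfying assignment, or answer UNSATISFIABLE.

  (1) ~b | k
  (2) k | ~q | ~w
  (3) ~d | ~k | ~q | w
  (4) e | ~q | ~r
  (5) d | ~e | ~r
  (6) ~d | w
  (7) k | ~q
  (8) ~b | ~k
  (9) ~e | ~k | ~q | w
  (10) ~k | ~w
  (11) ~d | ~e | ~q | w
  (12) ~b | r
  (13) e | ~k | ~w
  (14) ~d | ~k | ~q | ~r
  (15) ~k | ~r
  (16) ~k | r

e: False, w: True, k: False, b: False, q: False, r: True, d: True

Set e = False.
Set w = True.
  then (~k | ~w) forces k = False.
  then (~b | k) forces b = False.
  then (k | ~q | ~w) forces q = False.
Set r = True.
Set d = True.
All clauses satisfied.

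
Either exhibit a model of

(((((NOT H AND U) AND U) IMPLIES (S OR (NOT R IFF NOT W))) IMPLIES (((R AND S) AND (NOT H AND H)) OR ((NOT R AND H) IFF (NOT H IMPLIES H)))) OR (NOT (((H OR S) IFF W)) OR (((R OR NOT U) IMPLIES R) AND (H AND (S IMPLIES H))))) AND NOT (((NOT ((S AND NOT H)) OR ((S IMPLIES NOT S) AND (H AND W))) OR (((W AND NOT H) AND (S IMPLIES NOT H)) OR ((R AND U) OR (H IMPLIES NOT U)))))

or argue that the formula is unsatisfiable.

The conjunct NOT (((NOT ((S AND NOT H)) OR ((S IMPLIES NOT S) AND (H AND W))) OR (((W AND NOT H) AND (S IMPLIES NOT H)) OR ((R AND U) OR (H IMPLIES NOT U))))) is unsatisfiable on its own:
  H = True: this becomes NOT ((True OR ((R AND U) OR NOT U))) = False.
  H = False: this becomes NOT ((NOT S OR True)) = False.
So the whole conjunction is unsatisfiable.

The formula is unsatisfiable.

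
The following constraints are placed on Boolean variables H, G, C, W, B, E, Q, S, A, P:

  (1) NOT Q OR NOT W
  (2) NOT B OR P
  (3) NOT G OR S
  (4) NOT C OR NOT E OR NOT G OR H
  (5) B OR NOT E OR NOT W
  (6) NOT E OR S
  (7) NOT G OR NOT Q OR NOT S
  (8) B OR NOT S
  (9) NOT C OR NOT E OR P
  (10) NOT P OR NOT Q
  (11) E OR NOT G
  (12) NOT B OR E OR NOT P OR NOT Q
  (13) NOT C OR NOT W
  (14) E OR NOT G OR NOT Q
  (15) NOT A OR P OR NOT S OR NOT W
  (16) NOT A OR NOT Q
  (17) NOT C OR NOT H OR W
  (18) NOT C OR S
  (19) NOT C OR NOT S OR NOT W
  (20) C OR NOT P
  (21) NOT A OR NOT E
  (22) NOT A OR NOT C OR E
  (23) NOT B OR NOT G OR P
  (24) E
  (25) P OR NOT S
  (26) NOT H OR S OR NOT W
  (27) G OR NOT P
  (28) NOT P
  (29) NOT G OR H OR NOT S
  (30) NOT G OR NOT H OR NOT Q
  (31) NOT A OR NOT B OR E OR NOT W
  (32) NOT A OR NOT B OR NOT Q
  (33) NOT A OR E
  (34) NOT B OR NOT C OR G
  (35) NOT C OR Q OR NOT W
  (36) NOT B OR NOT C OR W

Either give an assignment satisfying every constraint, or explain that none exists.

UNSATISFIABLE

Case E = True:
  (NOT E OR S) forces S = True.
  (B OR NOT S) forces B = True.
  (NOT B OR P) forces P = True.
  Clause (NOT P) is falsified — contradiction.
Case E = False:
  Clause (E) is falsified — contradiction.
Both cases fail, so the formula is unsatisfiable.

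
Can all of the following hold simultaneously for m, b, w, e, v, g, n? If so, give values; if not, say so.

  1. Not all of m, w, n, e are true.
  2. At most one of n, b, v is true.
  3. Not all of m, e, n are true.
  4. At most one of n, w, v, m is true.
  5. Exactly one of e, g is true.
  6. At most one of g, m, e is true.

m: False, b: False, w: True, e: False, v: False, g: True, n: False

  (1) {m, w, n, e}: 1/4 true — not all ✓
  (2) {n, b, v}: 0 true — at most one ✓
  (3) {m, e, n}: 0/3 true — not all ✓
  (4) {n, w, v, m}: 1 true — at most one ✓
  (5) {e, g}: 1 true — exactly one ✓
  (6) {g, m, e}: 1 true — at most one ✓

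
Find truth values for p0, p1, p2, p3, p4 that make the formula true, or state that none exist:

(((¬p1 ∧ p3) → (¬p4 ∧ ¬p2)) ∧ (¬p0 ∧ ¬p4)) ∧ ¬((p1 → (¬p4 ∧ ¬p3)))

p0: False, p1: True, p2: True, p3: True, p4: False

  ((¬p1 ∧ p3) → (¬p4 ∧ ¬p2)) ∧ (¬p0 ∧ ¬p4) = True
    (¬p1 ∧ p3) → (¬p4 ∧ ¬p2) = True
      ¬p1 ∧ p3 = False
        ¬p1 = False
      ¬p4 ∧ ¬p2 = False
        ¬p4 = True
        ¬p2 = False
    ¬p0 ∧ ¬p4 = True
      ¬p0 = True
      ¬p4 = True
  ¬((p1 → (¬p4 ∧ ¬p3))) = True
    p1 → (¬p4 ∧ ¬p3) = False
      ¬p4 ∧ ¬p3 = False
        ¬p4 = True
        ¬p3 = False
Both conjuncts True, so the formula holds.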